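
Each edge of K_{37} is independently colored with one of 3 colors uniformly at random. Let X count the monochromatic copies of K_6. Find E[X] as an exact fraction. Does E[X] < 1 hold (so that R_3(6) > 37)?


E[X] = C(37, 6) · 3^{1 − 15} = 2324784 · 3^{−14} = 2324784/4782969.
As a reduced fraction: E[X] = 774928/1594323 ≈ 0.48605.
Is E[X] < 1? YES.
Since E[X] < 1, there exists a 3-coloring of K_{37} with no monochromatic K_6; hence R_3(6) > 37.

E[X] = 774928/1594323 ≈ 0.48605; E[X] < 1, so R_3(6) > 37.


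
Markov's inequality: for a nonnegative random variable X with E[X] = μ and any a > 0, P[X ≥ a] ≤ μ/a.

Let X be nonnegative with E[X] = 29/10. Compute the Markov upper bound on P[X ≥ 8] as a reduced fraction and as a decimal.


μ = E[X] = 29/10, a = 8.
Markov: P[X ≥ 8] ≤ μ/a = (29/10)/8 = 29/80.
Numerically: ≈ 0.3625.
(Since a = 8 > μ = 2.9000, the bound 29/80 is < 1 and informative.)

P[X ≥ 8] ≤ 29/80 ≈ 0.3625.


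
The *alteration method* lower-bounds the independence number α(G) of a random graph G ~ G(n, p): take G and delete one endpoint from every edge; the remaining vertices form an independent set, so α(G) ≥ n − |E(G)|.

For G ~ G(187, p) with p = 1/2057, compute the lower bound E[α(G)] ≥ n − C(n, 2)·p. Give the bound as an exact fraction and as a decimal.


E[|E(G)|] = C(187, 2)·p = 17391 · (1/2057) = 93/11.
E[α(G)] ≥ n − E[|E(G)|] = 187 − 93/11 = 1964/11.
Numerically: ≈ 178.545.
(This is only a lower bound; the true E[α(G)] may be larger.)

E[α(G)] ≥ 1964/11 ≈ 178.545.


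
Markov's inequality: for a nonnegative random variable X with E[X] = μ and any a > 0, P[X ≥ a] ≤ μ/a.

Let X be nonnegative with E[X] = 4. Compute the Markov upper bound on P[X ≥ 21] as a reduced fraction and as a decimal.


μ = E[X] = 4, a = 21.
Markov: P[X ≥ 21] ≤ μ/a = (4)/21 = 4/21.
Numerically: ≈ 0.19048.
(Since a = 21 > μ = 4.00000, the bound 4/21 is < 1 and informative.)

P[X ≥ 21] ≤ 4/21 ≈ 0.19048.


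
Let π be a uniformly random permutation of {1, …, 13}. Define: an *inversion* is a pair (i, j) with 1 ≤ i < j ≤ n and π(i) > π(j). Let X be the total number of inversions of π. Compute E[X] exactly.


Write X = Σ X_I over the C(13, 2) = 78 pairs i < j, with X_I the indicator of one inversion.
There are 78 indicators.
For each fixed pair i < j, the values π(i) and π(j) are two distinct elements of {1, …, 13} in uniformly random order; by symmetry P[π(i) > π(j)] = 1/2.
By linearity: E[X] = 78 · (1/2) = C(13, 2) · (1/2) = 78/2 = 39 ≈ 39.000000.

E[X] = 39 = 39.000000.


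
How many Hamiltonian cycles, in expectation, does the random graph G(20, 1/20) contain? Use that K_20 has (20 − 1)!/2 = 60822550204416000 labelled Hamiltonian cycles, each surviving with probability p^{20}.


K_20 has (20 − 1)!/2 = 60822550204416000 labelled Hamiltonian cycles.
For each such Hamiltonian cycle H, let X_H = 1 if all 20 edges of H are present in G. Then P[X_H = 1] = p^{20} = (1/20)^{20} = 1/104857600000000000000000000.
By linearity: E[X] = Σ_H E[X_H] = 60822550204416000 · p^{20} = 60822550204416000 · 1/104857600000000000000000000 = 14849255421/25600000000000000000.
Numerically: E[X] ≈ 5.8e-10.

E[X] = 60822550204416000 · (1/20)^{20} = 14849255421/25600000000000000000 ≈ 5.8e-10.


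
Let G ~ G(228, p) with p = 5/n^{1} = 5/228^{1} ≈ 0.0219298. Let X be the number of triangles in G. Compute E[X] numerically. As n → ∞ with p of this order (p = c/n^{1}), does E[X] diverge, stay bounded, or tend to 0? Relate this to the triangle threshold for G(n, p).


Number of potential triangles: C(228, 3) = 1949476.
Each occurs with probability p³ ≈ (0.0219298)³ ≈ 1.05464299e-05.
By linearity: E[X] = C(228, 3)·p³ ≈ 1949476 · 1.05464299e-05 ≈ 20.560012.
Here α = 1, so p = 5/n is exactly at the triangle threshold p ~ 1/n. Asymptotically E[X] → c³/6 = 5³/6 = 125/6 ≈ 20.833333, a bounded constant. In this regime the triangle count is asymptotically Poisson(c³/6).

E[X] ≈ 20.560012; in regime p = Θ(1/n^{1}) E[X] stays bounded (at the triangle threshold p ~ 1/n).


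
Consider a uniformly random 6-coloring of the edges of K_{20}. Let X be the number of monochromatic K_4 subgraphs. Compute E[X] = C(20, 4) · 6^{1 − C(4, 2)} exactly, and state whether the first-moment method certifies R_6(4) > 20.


E[X] = C(20, 4) · 6^{1 − 6} = 4845 · 6^{−5} = 4845/7776.
As a reduced fraction: E[X] = 1615/2592 ≈ 0.62307.
Is E[X] < 1? YES.
Since E[X] < 1, there exists a 6-coloring of K_{20} with no monochromatic K_4; hence R_6(4) > 20.

E[X] = 1615/2592 ≈ 0.62307; E[X] < 1, so R_6(4) > 20.


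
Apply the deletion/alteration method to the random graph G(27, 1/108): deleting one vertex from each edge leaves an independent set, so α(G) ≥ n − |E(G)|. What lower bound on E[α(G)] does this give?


E[|E(G)|] = C(27, 2)·p = 351 · (1/108) = 13/4.
E[α(G)] ≥ n − E[|E(G)|] = 27 − 13/4 = 95/4.
Numerically: ≈ 23.7500.
(This is only a lower bound; the true E[α(G)] may be larger.)

E[α(G)] ≥ 95/4 ≈ 23.7500.


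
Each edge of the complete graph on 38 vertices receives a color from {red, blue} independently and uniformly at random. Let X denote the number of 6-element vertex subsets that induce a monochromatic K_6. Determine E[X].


Let X = Σ_S X_S over the C(38, 6) = 2760681 subsets S of size 6, where X_S = 1 if the K_6 on S is monochromatic.
For a fixed S, the K_6 on S has C(6, 2) = 15 edges. P[all 15 edges red] = (1/2)^15, and likewise for blue, so P[monochromatic] = 2·(1/2)^15 = 2^{1 − 15} = 1/16384.
By linearity: E[X] = C(38, 6) · 2^{1 − 15} = 2760681 · 1/16384 = 2760681/16384.
Numerically: E[X] ≈ 168.499.

E[X] = C(38,6)·2^(1−C(6,2)) = 2760681/16384 ≈ 168.499.


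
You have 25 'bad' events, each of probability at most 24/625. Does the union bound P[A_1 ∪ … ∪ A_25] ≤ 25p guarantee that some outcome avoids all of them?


Union bound: P[∪_{i=1}^{25} A_i] ≤ Σ_i P[A_i] ≤ 25·p = 25·(24/625) = 24/25.
Numerically: 24/25 ≈ 0.96000.
Is 24/25 < 1? YES.
Since P[∪ A_i] ≤ 24/25 < 1, the complement has P[∩ A_i^c] ≥ 1 − 24/25 = 1/25 > 0, so some outcome avoids every A_i.

25·p = 24/25 ≈ 0.96000; existence CERTIFIED by the union bound.


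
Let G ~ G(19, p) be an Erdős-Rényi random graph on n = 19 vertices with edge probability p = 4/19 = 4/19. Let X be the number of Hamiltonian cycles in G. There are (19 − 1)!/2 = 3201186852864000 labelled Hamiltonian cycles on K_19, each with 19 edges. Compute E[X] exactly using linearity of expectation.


K_19 has (19 − 1)!/2 = 3201186852864000 labelled Hamiltonian cycles.
For each such Hamiltonian cycle H, let X_H = 1 if all 19 edges of H are present in G. Then P[X_H = 1] = p^{19} = (4/19)^{19} = 274877906944/1978419655660313589123979.
By linearity of expectation: E[X] = Σ_H E[X_H] = 3201186852864000 · p^{19} = 3201186852864000 · 274877906944/1978419655660313589123979 = 879935541851906811887616000/1978419655660313589123979.
Numerically: E[X] ≈ 444.77.

E[X] = 3201186852864000 · (4/19)^{19} = 879935541851906811887616000/1978419655660313589123979 ≈ 444.77.


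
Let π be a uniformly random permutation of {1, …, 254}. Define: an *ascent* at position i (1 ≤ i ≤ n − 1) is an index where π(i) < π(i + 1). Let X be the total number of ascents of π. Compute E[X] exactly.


Write X = Σ X_I over i = 1, …, 253, with X_I the indicator of one ascent.
There are 253 indicators.
For each fixed i, the pair (π(i), π(i+1)) is a uniformly random ordered pair of distinct values from {1, …, 254}; by symmetry P[π(i) < π(i+1)] = 1/2.
By linearity: E[X] = 253 · (1/2) = (254 − 1) · (1/2) = 253/2 ≈ 126.5000.

E[X] = 253/2 = 126.5000.


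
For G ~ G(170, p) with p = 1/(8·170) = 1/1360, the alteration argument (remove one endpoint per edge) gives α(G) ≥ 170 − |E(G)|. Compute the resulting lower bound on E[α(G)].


E[|E(G)|] = C(170, 2)·p = 14365 · (1/1360) = 169/16.
E[α(G)] ≥ n − E[|E(G)|] = 170 − 169/16 = 2551/16.
Numerically: ≈ 159.437500.
(This is only a lower bound; the true E[α(G)] may be larger.)

E[α(G)] ≥ 2551/16 ≈ 159.437500.


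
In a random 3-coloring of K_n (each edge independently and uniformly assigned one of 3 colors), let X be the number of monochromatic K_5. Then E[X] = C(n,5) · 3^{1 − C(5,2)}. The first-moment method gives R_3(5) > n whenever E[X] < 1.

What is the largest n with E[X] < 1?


We need C(n, 5) · 3^{1 − 10} < 1, i.e. C(n, 5) < 3^{10 − 1} = 19683.
Check values of n near the boundary:
  n = 14: C(14, 5) = 2002; 2002 < 19683? YES
  n = 15: C(15, 5) = 3003; 3003 < 19683? YES
  n = 16: C(16, 5) = 4368; 4368 < 19683? YES
  n = 17: C(17, 5) = 6188; 6188 < 19683? YES
  n = 18: C(18, 5) = 8568; 8568 < 19683? YES
  n = 19: C(19, 5) = 11628; 11628 < 19683? YES
  n = 20: C(20, 5) = 15504; 15504 < 19683? YES
  n = 21: C(21, 5) = 20349; 20349 < 19683? NO
  n = 22: C(22, 5) = 26334; 26334 < 19683? NO
  n = 23: C(23, 5) = 33649; 33649 < 19683? NO
The largest n with C(n, 5) < 19683 is n = 20 (where E[X] = 5168/6561 ≈ 0.787685). Hence R_3(5) > 20, i.e. R_3(5) ≥ 21.

Largest n = 20; hence R_3(5) > 20.


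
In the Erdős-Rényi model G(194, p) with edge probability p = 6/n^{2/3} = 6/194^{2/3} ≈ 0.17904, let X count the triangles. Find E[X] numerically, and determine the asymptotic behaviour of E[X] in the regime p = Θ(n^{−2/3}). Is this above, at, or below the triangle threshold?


Number of potential triangles: C(194, 3) = 1198144.
Each occurs with probability p³ ≈ (0.17904)³ ≈ 5.73918589e-03.
By linearity: E[X] = C(194, 3)·p³ ≈ 1198144 · 5.73918589e-03 ≈ 6876.371134.
Since α = 2/3 < 1, p = c/n^{2/3} ≫ 1/n is above the triangle threshold p ~ 1/n. Asymptotically E[X] ~ (c³/6)·n^{3(1−α)} = (6³/6)·n^{1} → ∞; triangles are abundant w.h.p.

E[X] ≈ 6876.371134; in regime p = Θ(1/n^{2/3}) E[X] diverges (above the triangle threshold p ~ 1/n).


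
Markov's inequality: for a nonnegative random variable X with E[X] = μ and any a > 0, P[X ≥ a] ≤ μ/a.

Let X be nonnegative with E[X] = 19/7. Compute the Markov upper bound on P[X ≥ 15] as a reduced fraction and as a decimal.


μ = E[X] = 19/7, a = 15.
Markov: P[X ≥ 15] ≤ μ/a = (19/7)/15 = 19/105.
Numerically: ≈ 0.1810.
(Since a = 15 > μ = 2.7143, the bound 19/105 is < 1 and informative.)

P[X ≥ 15] ≤ 19/105 ≈ 0.1810.


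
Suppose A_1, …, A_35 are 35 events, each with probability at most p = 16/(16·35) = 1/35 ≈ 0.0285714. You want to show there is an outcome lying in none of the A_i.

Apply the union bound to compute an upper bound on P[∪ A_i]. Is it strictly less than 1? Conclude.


Union bound: P[∪_{i=1}^{35} A_i] ≤ Σ_i P[A_i] ≤ 35·p = 35·(1/35) = 1.
Numerically: 1 ≈ 1.0000000.
Is 1 < 1? NO.
Since the bound 1 is ≥ 1, the union bound is uninformative here; it does NOT by itself certify existence.

35·p = 1 ≈ 1.0000000; existence NOT certified by the union bound.


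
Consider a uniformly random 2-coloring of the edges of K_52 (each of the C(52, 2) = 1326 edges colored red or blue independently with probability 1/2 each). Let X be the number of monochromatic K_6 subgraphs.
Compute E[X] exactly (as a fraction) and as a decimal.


Let X = Σ_S X_S over the C(52, 6) = 20358520 subsets S of size 6, where X_S = 1 if the K_6 on S is monochromatic.
For a fixed S, the K_6 on S has C(6, 2) = 15 edges. P[all 15 edges red] = (1/2)^15, and likewise for blue, so P[monochromatic] = 2·(1/2)^15 = 2^{1 − 15} = 1/16384.
Summing: E[X] = C(52, 6) · 2^{1 − 15} = 20358520 · 1/16384 = 2544815/2048.
Numerically: E[X] ≈ 1242.585.

E[X] = C(52,6)·2^(1−C(6,2)) = 2544815/2048 ≈ 1242.585.


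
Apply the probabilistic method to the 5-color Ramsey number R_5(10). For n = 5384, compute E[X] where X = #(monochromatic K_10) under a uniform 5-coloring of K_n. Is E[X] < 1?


E[X] = C(5384, 10) · 5^{1 − 45} = 5593137120741932124090737609600 · 5^{−44} = 5593137120741932124090737609600/5684341886080801486968994140625.
As a reduced fraction: E[X] = 223725484829677284963629504384/227373675443232059478759765625 ≈ 0.983955.
Is E[X] < 1? YES.
Since E[X] < 1, there exists a 5-coloring of K_{5384} with no monochromatic K_10; hence R_5(10) > 5384.

E[X] = 223725484829677284963629504384/227373675443232059478759765625 ≈ 0.983955; E[X] < 1, so R_5(10) > 5384.


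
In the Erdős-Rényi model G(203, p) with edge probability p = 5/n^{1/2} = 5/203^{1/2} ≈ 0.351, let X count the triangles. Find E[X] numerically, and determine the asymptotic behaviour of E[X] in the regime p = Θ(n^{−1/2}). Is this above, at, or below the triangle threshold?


Number of potential triangles: C(203, 3) = 1373701.
Each occurs with probability p³ ≈ (0.351)³ ≈ 4.32181e-02.
By linearity: E[X] = C(203, 3)·p³ ≈ 1373701 · 4.32181e-02 ≈ 59368.786.
Since α = 1/2 < 1, p = c/n^{1/2} ≫ 1/n is above the triangle threshold p ~ 1/n. Asymptotically E[X] ~ (c³/6)·n^{3(1−α)} = (5³/6)·n^{1.5} → ∞; triangles are abundant w.h.p.

E[X] ≈ 59368.786; in regime p = Θ(1/n^{1/2}) E[X] diverges (above the triangle threshold p ~ 1/n).


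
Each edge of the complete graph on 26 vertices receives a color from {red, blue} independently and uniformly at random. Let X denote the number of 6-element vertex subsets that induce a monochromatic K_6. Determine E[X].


Let X = Σ_S X_S over the C(26, 6) = 230230 subsets S of size 6, where X_S = 1 if the K_6 on S is monochromatic.
For a fixed S, the K_6 on S has C(6, 2) = 15 edges. P[all 15 edges red] = (1/2)^15, and likewise for blue, so P[monochromatic] = 2·(1/2)^15 = 2^{1 − 15} = 1/16384.
By linearity: E[X] = C(26, 6) · 2^{1 − 15} = 230230 · 1/16384 = 115115/8192.
Numerically: E[X] ≈ 14.05212.

E[X] = C(26,6)·2^(1−C(6,2)) = 115115/8192 ≈ 14.05212.


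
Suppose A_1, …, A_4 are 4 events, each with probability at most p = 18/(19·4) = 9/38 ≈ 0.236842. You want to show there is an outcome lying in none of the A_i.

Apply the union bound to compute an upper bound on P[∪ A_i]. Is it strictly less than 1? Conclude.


Union bound: P[∪_{i=1}^{4} A_i] ≤ Σ_i P[A_i] ≤ 4·p = 4·(9/38) = 18/19.
Numerically: 18/19 ≈ 0.947368.
Is 18/19 < 1? YES.
Since P[∪ A_i] ≤ 18/19 < 1, the complement has P[∩ A_i^c] ≥ 1 − 18/19 = 1/19 > 0, so some outcome avoids every A_i.

4·p = 18/19 ≈ 0.947368; existence CERTIFIED by the union bound.


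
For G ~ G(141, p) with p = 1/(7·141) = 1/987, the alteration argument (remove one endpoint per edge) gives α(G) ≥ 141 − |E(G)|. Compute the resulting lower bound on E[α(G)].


E[|E(G)|] = C(141, 2)·p = 9870 · (1/987) = 10.
E[α(G)] ≥ n − E[|E(G)|] = 141 − 10 = 131.
Numerically: ≈ 131.000.
(This is only a lower bound; the true E[α(G)] may be larger.)

E[α(G)] ≥ 131 ≈ 131.000.


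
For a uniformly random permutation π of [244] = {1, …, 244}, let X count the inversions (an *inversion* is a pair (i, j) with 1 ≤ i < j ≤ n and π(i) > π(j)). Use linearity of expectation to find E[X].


Write X = Σ X_I over the C(244, 2) = 29646 pairs i < j, with X_I the indicator of one inversion.
There are 29646 indicators.
For each fixed pair i < j, the values π(i) and π(j) are two distinct elements of {1, …, 244} in uniformly random order; by symmetry P[π(i) > π(j)] = 1/2.
By linearity: E[X] = 29646 · (1/2) = C(244, 2) · (1/2) = 29646/2 = 14823 ≈ 14823.000000.

E[X] = 14823 = 14823.000000.


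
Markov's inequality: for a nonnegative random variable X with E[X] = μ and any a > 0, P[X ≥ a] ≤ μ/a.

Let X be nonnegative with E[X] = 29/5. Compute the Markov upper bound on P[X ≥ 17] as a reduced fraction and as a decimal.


μ = E[X] = 29/5, a = 17.
Markov: P[X ≥ 17] ≤ μ/a = (29/5)/17 = 29/85.
Numerically: ≈ 0.341.
(Since a = 17 > μ = 5.800, the bound 29/85 is < 1 and informative.)

P[X ≥ 17] ≤ 29/85 ≈ 0.341.


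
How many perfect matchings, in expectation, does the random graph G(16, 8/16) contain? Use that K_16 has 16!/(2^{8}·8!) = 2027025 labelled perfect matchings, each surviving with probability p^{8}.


K_16 has 16!/(2^{8}·8!) = 2027025 labelled perfect matchings.
For each such perfect matching H, let X_H = 1 if all 8 edges of H are present in G. Then P[X_H = 1] = p^{8} = (1/2)^{8} = 1/256.
Summing the indicators: E[X] = Σ_H E[X_H] = 2027025 · p^{8} = 2027025 · 1/256 = 2027025/256.
Numerically: E[X] ≈ 7918.07.

E[X] = 2027025 · (1/2)^{8} = 2027025/256 ≈ 7918.07.


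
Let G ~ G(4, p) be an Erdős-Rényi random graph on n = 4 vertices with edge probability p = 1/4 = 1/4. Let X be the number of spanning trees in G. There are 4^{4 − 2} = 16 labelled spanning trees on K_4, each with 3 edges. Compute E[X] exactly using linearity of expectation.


K_4 has 4^{4 − 2} = 16 labelled spanning trees.
For each such spanning tree H, let X_H = 1 if all 3 edges of H are present in G. Then P[X_H = 1] = p^{3} = (1/4)^{3} = 1/64.
Summing the indicators: E[X] = Σ_H E[X_H] = 16 · p^{3} = 16 · 1/64 = 1/4.
Numerically: E[X] ≈ 0.25.

E[X] = 16 · (1/4)^{3} = 1/4 ≈ 0.25.


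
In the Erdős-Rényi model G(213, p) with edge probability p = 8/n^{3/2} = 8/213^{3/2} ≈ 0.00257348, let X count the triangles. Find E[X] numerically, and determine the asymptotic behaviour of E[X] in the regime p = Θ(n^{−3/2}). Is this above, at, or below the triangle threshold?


Number of potential triangles: C(213, 3) = 1587986.
Each occurs with probability p³ ≈ (0.00257348)³ ≈ 1.70436162e-08.
By linearity: E[X] = C(213, 3)·p³ ≈ 1587986 · 1.70436162e-08 ≈ 0.027065.
Since α = 3/2 > 1, p = c/n^{3/2} = o(1/n) is below the triangle threshold p ~ 1/n. Asymptotically E[X] ~ (c³/6)·n^{3(1−α)} = (8³/6)·n^{-1.5} → 0, so by Markov's inequality G has no triangles w.h.p.

E[X] ≈ 0.027065; in regime p = Θ(1/n^{3/2}) E[X] tends to 0 (below the triangle threshold p ~ 1/n).


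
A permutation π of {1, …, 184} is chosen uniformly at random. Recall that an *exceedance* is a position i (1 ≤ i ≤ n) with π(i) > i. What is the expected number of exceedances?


Write X = Σ_{i=1}^{184} X_i, where X_i = 1_{π(i) > i}.
For each fixed i, π(i) is uniform over {1, …, 184} (marginal of a uniform permutation), so P[π(i) > i] = (n − i)/n. Summing: Σ_{i=1}^{184} (n − i)/n = (0 + 1 + … + 183)/184 = 184(184 − 1)/(2·184) = (184 − 1)/2.
Hence E[X] = Σ_{i=1}^{184} (184 − i)/184 = 183/2 ≈ 91.5000.

E[X] = 183/2 = 91.5000.


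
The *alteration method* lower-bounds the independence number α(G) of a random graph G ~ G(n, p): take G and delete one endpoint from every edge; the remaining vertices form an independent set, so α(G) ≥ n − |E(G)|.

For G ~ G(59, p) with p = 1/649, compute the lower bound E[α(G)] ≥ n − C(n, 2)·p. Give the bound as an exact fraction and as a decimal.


E[|E(G)|] = C(59, 2)·p = 1711 · (1/649) = 29/11.
E[α(G)] ≥ n − E[|E(G)|] = 59 − 29/11 = 620/11.
Numerically: ≈ 56.36364.
(This is only a lower bound; the true E[α(G)] may be larger.)

E[α(G)] ≥ 620/11 ≈ 56.36364.


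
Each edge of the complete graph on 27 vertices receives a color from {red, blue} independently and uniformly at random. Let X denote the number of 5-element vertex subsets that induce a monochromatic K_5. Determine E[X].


Let X = Σ_S X_S over the C(27, 5) = 80730 subsets S of size 5, where X_S = 1 if the K_5 on S is monochromatic.
For a fixed S, the K_5 on S has C(5, 2) = 10 edges. P[all 10 edges red] = (1/2)^10, and likewise for blue, so P[monochromatic] = 2·(1/2)^10 = 2^{1 − 10} = 1/512.
By linearity: E[X] = C(27, 5) · 2^{1 − 10} = 80730 · 1/512 = 40365/256.
Numerically: E[X] ≈ 157.6758.

E[X] = C(27,5)·2^(1−C(5,2)) = 40365/256 ≈ 157.6758.


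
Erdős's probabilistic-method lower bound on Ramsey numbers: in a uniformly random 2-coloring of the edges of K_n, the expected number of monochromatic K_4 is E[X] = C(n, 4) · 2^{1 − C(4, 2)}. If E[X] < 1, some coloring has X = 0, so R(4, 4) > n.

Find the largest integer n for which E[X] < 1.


We need C(n, 4) · 2^{1 − 6} < 1, i.e. C(n, 4) < 2^{6 − 1} = 32.
Check values of n near the boundary:
  n = 5: C(5, 4) = 5; 5 < 32? YES
  n = 6: C(6, 4) = 15; 15 < 32? YES
  n = 7: C(7, 4) = 35; 35 < 32? NO
  n = 8: C(8, 4) = 70; 70 < 32? NO
The largest n with C(n, 4) < 32 is n = 6 (where E[X] = 15/32 ≈ 0.4688). Hence R(4, 4) > 6, i.e. R(4, 4) ≥ 7.

Largest n = 6; hence R(4, 4) > 6.


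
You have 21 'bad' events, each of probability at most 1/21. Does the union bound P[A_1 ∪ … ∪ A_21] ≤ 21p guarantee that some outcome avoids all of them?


Union bound: P[∪_{i=1}^{21} A_i] ≤ Σ_i P[A_i] ≤ 21·p = 21·(1/21) = 1.
Numerically: 1 ≈ 1.0000.
Is 1 < 1? NO.
Since the bound 1 is ≥ 1, the union bound is uninformative here; it does NOT by itself certify existence.

21·p = 1 ≈ 1.0000; existence NOT certified by the union bound.


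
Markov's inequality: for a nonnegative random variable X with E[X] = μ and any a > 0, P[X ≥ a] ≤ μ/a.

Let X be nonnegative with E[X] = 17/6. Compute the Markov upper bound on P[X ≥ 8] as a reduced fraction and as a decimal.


μ = E[X] = 17/6, a = 8.
Markov: P[X ≥ 8] ≤ μ/a = (17/6)/8 = 17/48.
Numerically: ≈ 0.35417.
(Since a = 8 > μ = 2.83333, the bound 17/48 is < 1 and informative.)

P[X ≥ 8] ≤ 17/48 ≈ 0.35417.


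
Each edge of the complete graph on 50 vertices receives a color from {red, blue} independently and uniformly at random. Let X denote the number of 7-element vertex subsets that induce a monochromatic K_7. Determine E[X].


Let X = Σ_S X_S over the C(50, 7) = 99884400 subsets S of size 7, where X_S = 1 if the K_7 on S is monochromatic.
For a fixed S, the K_7 on S has C(7, 2) = 21 edges. P[all 21 edges red] = (1/2)^21, and likewise for blue, so P[monochromatic] = 2·(1/2)^21 = 2^{1 − 21} = 1/1048576.
By linearity of expectation: E[X] = C(50, 7) · 2^{1 − 21} = 99884400 · 1/1048576 = 6242775/65536.
Numerically: E[X] ≈ 95.2572.

E[X] = C(50,7)·2^(1−C(7,2)) = 6242775/65536 ≈ 95.2572.


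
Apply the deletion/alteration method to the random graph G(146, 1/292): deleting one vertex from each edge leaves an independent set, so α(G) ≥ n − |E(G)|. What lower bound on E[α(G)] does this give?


E[|E(G)|] = C(146, 2)·p = 10585 · (1/292) = 145/4.
E[α(G)] ≥ n − E[|E(G)|] = 146 − 145/4 = 439/4.
Numerically: ≈ 109.750.
(This is only a lower bound; the true E[α(G)] may be larger.)

E[α(G)] ≥ 439/4 ≈ 109.750.


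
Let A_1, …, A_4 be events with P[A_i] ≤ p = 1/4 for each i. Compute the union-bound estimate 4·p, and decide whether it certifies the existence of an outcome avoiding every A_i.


Union bound: P[∪_{i=1}^{4} A_i] ≤ Σ_i P[A_i] ≤ 4·p = 4·(1/4) = 1.
Numerically: 1 ≈ 1.00000.
Is 1 < 1? NO.
Since the bound 1 is ≥ 1, the union bound is uninformative here; it does NOT by itself certify existence.

4·p = 1 ≈ 1.00000; existence NOT certified by the union bound.


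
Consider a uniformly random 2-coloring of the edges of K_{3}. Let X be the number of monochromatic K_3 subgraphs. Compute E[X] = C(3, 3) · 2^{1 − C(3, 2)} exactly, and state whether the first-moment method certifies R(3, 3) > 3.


E[X] = C(3, 3) · 2^{1 − 3} = 1 · 2^{−2} = 1/4.
As a reduced fraction: E[X] = 1/4 ≈ 0.250000.
Is E[X] < 1? YES.
Since E[X] < 1, there exists a 2-coloring of K_{3} with no monochromatic K_3; hence R(3, 3) > 3.

E[X] = 1/4 ≈ 0.250000; E[X] < 1, so R(3, 3) > 3.


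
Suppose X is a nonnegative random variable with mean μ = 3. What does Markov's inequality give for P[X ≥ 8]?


μ = E[X] = 3, a = 8.
Markov: P[X ≥ 8] ≤ μ/a = (3)/8 = 3/8.
Numerically: ≈ 0.3750.
(Since a = 8 > μ = 3.0000, the bound 3/8 is < 1 and informative.)

P[X ≥ 8] ≤ 3/8 ≈ 0.3750.


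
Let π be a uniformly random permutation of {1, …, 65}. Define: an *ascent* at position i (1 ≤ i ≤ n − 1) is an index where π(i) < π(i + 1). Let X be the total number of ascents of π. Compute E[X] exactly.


Write X = Σ X_I over i = 1, …, 64, with X_I the indicator of one ascent.
There are 64 indicators.
For each fixed i, the pair (π(i), π(i+1)) is a uniformly random ordered pair of distinct values from {1, …, 65}; by symmetry P[π(i) < π(i+1)] = 1/2.
By linearity: E[X] = 64 · (1/2) = (65 − 1) · (1/2) = 32 ≈ 32.000.

E[X] = 32 = 32.000.


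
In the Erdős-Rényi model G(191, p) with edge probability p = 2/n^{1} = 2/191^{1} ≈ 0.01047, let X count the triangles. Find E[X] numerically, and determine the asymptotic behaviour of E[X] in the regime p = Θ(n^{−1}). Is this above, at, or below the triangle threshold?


Number of potential triangles: C(191, 3) = 1143135.
Each occurs with probability p³ ≈ (0.01047)³ ≈ 1.148127e-06.
By linearity: E[X] = C(191, 3)·p³ ≈ 1143135 · 1.148127e-06 ≈ 1.3125.
Here α = 1, so p = 2/n is exactly at the triangle threshold p ~ 1/n. Asymptotically E[X] → c³/6 = 2³/6 = 4/3 ≈ 1.3333, a bounded constant. In this regime the triangle count is asymptotically Poisson(c³/6).

E[X] ≈ 1.3125; in regime p = Θ(1/n^{1}) E[X] stays bounded (at the triangle threshold p ~ 1/n).


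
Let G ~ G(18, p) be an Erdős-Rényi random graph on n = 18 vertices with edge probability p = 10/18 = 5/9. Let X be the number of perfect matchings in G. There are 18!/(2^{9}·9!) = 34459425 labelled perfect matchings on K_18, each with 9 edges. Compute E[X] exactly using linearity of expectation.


K_18 has 18!/(2^{9}·9!) = 34459425 labelled perfect matchings.
For each such perfect matching H, let X_H = 1 if all 9 edges of H are present in G. Then P[X_H = 1] = p^{9} = (5/9)^{9} = 1953125/387420489.
Summing the indicators: E[X] = Σ_H E[X_H] = 34459425 · p^{9} = 34459425 · 1953125/387420489 = 830908203125/4782969.
Numerically: E[X] ≈ 1.737e+05.

E[X] = 34459425 · (5/9)^{9} = 830908203125/4782969 ≈ 1.737e+05.


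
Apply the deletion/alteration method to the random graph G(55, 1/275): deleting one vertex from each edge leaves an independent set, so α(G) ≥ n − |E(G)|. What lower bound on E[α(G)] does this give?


E[|E(G)|] = C(55, 2)·p = 1485 · (1/275) = 27/5.
E[α(G)] ≥ n − E[|E(G)|] = 55 − 27/5 = 248/5.
Numerically: ≈ 49.600000.
(This is only a lower bound; the true E[α(G)] may be larger.)

E[α(G)] ≥ 248/5 ≈ 49.600000.


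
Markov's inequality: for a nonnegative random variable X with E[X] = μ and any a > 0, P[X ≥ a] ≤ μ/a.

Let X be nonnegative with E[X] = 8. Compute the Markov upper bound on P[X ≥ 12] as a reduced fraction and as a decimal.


μ = E[X] = 8, a = 12.
Markov: P[X ≥ 12] ≤ μ/a = (8)/12 = 2/3.
Numerically: ≈ 0.6667.
(Since a = 12 > μ = 8.0000, the bound 2/3 is < 1 and informative.)

P[X ≥ 12] ≤ 2/3 ≈ 0.6667.


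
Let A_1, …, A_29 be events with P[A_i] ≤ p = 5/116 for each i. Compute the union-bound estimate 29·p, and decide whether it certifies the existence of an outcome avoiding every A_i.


Union bound: P[∪_{i=1}^{29} A_i] ≤ Σ_i P[A_i] ≤ 29·p = 29·(5/116) = 5/4.
Numerically: 5/4 ≈ 1.2500000.
Is 5/4 < 1? NO.
Since the bound 5/4 is ≥ 1, the union bound is uninformative here; it does NOT by itself certify existence.

29·p = 5/4 ≈ 1.2500000; existence NOT certified by the union bound.


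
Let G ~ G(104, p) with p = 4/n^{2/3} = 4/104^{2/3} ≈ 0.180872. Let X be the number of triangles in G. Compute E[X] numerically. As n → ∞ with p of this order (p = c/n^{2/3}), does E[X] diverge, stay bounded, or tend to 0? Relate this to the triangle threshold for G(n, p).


Number of potential triangles: C(104, 3) = 182104.
Each occurs with probability p³ ≈ (0.180872)³ ≈ 5.91715976e-03.
By linearity: E[X] = C(104, 3)·p³ ≈ 182104 · 5.91715976e-03 ≈ 1077.538462.
Since α = 2/3 < 1, p = c/n^{2/3} ≫ 1/n is above the triangle threshold p ~ 1/n. Asymptotically E[X] ~ (c³/6)·n^{3(1−α)} = (4³/6)·n^{1} → ∞; triangles are abundant w.h.p.

E[X] ≈ 1077.538462; in regime p = Θ(1/n^{2/3}) E[X] diverges (above the triangle threshold p ~ 1/n).


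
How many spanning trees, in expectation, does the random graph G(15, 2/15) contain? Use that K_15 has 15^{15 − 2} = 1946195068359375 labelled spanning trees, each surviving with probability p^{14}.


K_15 has 15^{15 − 2} = 1946195068359375 labelled spanning trees.
For each such spanning tree H, let X_H = 1 if all 14 edges of H are present in G. Then P[X_H = 1] = p^{14} = (2/15)^{14} = 16384/29192926025390625.
By linearity: E[X] = Σ_H E[X_H] = 1946195068359375 · p^{14} = 1946195068359375 · 16384/29192926025390625 = 16384/15.
Numerically: E[X] ≈ 1092.3.

E[X] = 1946195068359375 · (2/15)^{14} = 16384/15 ≈ 1092.3.


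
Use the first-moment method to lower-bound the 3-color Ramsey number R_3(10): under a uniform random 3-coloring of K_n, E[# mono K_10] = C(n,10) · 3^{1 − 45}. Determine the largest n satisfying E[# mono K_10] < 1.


We need C(n, 10) · 3^{1 − 45} < 1, i.e. C(n, 10) < 3^{45 − 1} = 984770902183611232881.
Check values of n near the boundary:
  n = 570: C(570, 10) = 921524823451961408691; 921524823451961408691 < 984770902183611232881? YES
  n = 571: C(571, 10) = 937951290893172842001; 937951290893172842001 < 984770902183611232881? YES
  n = 572: C(572, 10) = 954640815642161682606; 954640815642161682606 < 984770902183611232881? YES
  n = 573: C(573, 10) = 971597135635805762226; 971597135635805762226 < 984770902183611232881? YES
  n = 574: C(574, 10) = 988824035203816502691; 988824035203816502691 < 984770902183611232881? NO
  n = 575: C(575, 10) = 1006325345561406175305; 1006325345561406175305 < 984770902183611232881? NO
The largest n with C(n, 10) < 984770902183611232881 is n = 573 (where E[X] = 35985079097622435638/36472996377170786403 ≈ 0.986623). Hence R_3(10) > 573, i.e. R_3(10) ≥ 574.

Largest n = 573; hence R_3(10) > 573.


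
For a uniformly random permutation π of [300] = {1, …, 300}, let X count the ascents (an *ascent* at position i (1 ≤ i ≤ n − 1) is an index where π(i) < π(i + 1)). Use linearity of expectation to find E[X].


Write X = Σ X_I over i = 1, …, 299, with X_I the indicator of one ascent.
There are 299 indicators.
For each fixed i, the pair (π(i), π(i+1)) is a uniformly random ordered pair of distinct values from {1, …, 300}; by symmetry P[π(i) < π(i+1)] = 1/2.
By linearity: E[X] = 299 · (1/2) = (300 − 1) · (1/2) = 299/2 ≈ 149.50000.

E[X] = 299/2 = 149.50000.


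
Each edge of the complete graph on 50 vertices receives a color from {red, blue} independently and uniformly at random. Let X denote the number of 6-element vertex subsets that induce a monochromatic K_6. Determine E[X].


Let X = Σ_S X_S over the C(50, 6) = 15890700 subsets S of size 6, where X_S = 1 if the K_6 on S is monochromatic.
For a fixed S, the K_6 on S has C(6, 2) = 15 edges. P[all 15 edges red] = (1/2)^15, and likewise for blue, so P[monochromatic] = 2·(1/2)^15 = 2^{1 − 15} = 1/16384.
By linearity of expectation: E[X] = C(50, 6) · 2^{1 − 15} = 15890700 · 1/16384 = 3972675/4096.
Numerically: E[X] ≈ 969.891.

E[X] = C(50,6)·2^(1−C(6,2)) = 3972675/4096 ≈ 969.891.


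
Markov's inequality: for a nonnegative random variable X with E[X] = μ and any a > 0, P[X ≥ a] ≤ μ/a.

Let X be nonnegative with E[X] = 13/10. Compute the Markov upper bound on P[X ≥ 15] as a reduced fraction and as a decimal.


μ = E[X] = 13/10, a = 15.
Markov: P[X ≥ 15] ≤ μ/a = (13/10)/15 = 13/150.
Numerically: ≈ 0.0867.
(Since a = 15 > μ = 1.3000, the bound 13/150 is < 1 and informative.)

P[X ≥ 15] ≤ 13/150 ≈ 0.0867.


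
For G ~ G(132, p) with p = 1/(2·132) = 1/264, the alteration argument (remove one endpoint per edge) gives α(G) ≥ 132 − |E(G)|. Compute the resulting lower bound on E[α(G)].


E[|E(G)|] = C(132, 2)·p = 8646 · (1/264) = 131/4.
E[α(G)] ≥ n − E[|E(G)|] = 132 − 131/4 = 397/4.
Numerically: ≈ 99.250.
(This is only a lower bound; the true E[α(G)] may be larger.)

E[α(G)] ≥ 397/4 ≈ 99.250.


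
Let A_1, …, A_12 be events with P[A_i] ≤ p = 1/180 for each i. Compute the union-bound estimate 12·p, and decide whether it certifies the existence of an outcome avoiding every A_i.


Union bound: P[∪_{i=1}^{12} A_i] ≤ Σ_i P[A_i] ≤ 12·p = 12·(1/180) = 1/15.
Numerically: 1/15 ≈ 0.066667.
Is 1/15 < 1? YES.
Since P[∪ A_i] ≤ 1/15 < 1, the complement has P[∩ A_i^c] ≥ 1 − 1/15 = 14/15 > 0, so some outcome avoids every A_i.

12·p = 1/15 ≈ 0.066667; existence CERTIFIED by the union bound.


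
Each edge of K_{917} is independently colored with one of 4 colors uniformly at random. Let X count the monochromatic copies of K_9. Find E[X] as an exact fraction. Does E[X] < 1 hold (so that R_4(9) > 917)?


E[X] = C(917, 9) · 4^{1 − 36} = 1214670081818390006810 · 4^{−35} = 1214670081818390006810/1180591620717411303424.
As a reduced fraction: E[X] = 607335040909195003405/590295810358705651712 ≈ 1.0288656.
Is E[X] < 1? NO.
Since E[X] ≥ 1, the first-moment bound is inconclusive at n = 917; it does NOT by itself certify R_4(9) > 917.

E[X] = 607335040909195003405/590295810358705651712 ≈ 1.0288656; E[X] ≥ 1; first-moment method inconclusive here.


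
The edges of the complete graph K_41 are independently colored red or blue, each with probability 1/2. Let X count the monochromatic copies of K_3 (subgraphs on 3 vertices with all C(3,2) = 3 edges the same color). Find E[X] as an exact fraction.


Let X = Σ_S X_S over the C(41, 3) = 10660 subsets S of size 3, where X_S = 1 if the K_3 on S is monochromatic.
For a fixed S, the K_3 on S has C(3, 2) = 3 edges. P[all 3 edges red] = (1/2)^3, and likewise for blue, so P[monochromatic] = 2·(1/2)^3 = 2^{1 − 3} = 1/4.
By linearity: E[X] = C(41, 3) · 2^{1 − 3} = 10660 · 1/4 = 2665.
Numerically: E[X] ≈ 2665.00000.

E[X] = C(41,3)·2^(1−C(3,2)) = 2665 ≈ 2665.00000.


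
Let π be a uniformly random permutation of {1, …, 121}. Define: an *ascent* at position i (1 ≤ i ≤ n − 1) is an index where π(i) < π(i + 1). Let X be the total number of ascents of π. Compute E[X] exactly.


Write X = Σ X_I over i = 1, …, 120, with X_I the indicator of one ascent.
There are 120 indicators.
For each fixed i, the pair (π(i), π(i+1)) is a uniformly random ordered pair of distinct values from {1, …, 121}; by symmetry P[π(i) < π(i+1)] = 1/2.
By linearity: E[X] = 120 · (1/2) = (121 − 1) · (1/2) = 60 ≈ 60.00000.

E[X] = 60 = 60.00000.


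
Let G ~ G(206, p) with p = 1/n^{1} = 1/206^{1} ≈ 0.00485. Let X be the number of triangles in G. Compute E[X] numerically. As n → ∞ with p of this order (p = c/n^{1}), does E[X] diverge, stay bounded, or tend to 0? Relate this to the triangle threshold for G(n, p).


Number of potential triangles: C(206, 3) = 1435820.
Each occurs with probability p³ ≈ (0.00485)³ ≈ 1.14393e-07.
By linearity: E[X] = C(206, 3)·p³ ≈ 1435820 · 1.14393e-07 ≈ 0.164.
Here α = 1, so p = 1/n is exactly at the triangle threshold p ~ 1/n. Asymptotically E[X] → c³/6 = 1³/6 = 1/6 ≈ 0.167, a bounded constant. In this regime the triangle count is asymptotically Poisson(c³/6).

E[X] ≈ 0.164; in regime p = Θ(1/n^{1}) E[X] stays bounded (at the triangle threshold p ~ 1/n).


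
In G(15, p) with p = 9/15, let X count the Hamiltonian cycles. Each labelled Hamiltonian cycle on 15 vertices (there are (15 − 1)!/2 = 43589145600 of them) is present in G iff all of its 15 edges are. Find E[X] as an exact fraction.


K_15 has (15 − 1)!/2 = 43589145600 labelled Hamiltonian cycles.
For each such Hamiltonian cycle H, let X_H = 1 if all 15 edges of H are present in G. Then P[X_H = 1] = p^{15} = (3/5)^{15} = 14348907/30517578125.
Summing the indicators: E[X] = Σ_H E[X_H] = 43589145600 · p^{15} = 43589145600 · 14348907/30517578125 = 25018263856954368/1220703125.
Numerically: E[X] ≈ 2.0495e+07.

E[X] = 43589145600 · (3/5)^{15} = 25018263856954368/1220703125 ≈ 2.0495e+07.


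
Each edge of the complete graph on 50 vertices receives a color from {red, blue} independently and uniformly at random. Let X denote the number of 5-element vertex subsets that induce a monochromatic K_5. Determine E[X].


Let X = Σ_S X_S over the C(50, 5) = 2118760 subsets S of size 5, where X_S = 1 if the K_5 on S is monochromatic.
For a fixed S, the K_5 on S has C(5, 2) = 10 edges. P[all 10 edges red] = (1/2)^10, and likewise for blue, so P[monochromatic] = 2·(1/2)^10 = 2^{1 − 10} = 1/512.
Summing: E[X] = C(50, 5) · 2^{1 − 10} = 2118760 · 1/512 = 264845/64.
Numerically: E[X] ≈ 4138.20312.

E[X] = C(50,5)·2^(1−C(5,2)) = 264845/64 ≈ 4138.20312.


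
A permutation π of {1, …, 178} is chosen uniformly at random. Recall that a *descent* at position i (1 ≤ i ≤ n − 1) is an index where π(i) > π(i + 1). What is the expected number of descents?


Write X = Σ X_I over i = 1, …, 177, with X_I the indicator of one descent.
There are 177 indicators.
For each fixed i, the pair (π(i), π(i+1)) is a uniformly random ordered pair of distinct values from {1, …, 178}; by symmetry P[π(i) > π(i+1)] = 1/2.
By linearity: E[X] = 177 · (1/2) = (178 − 1) · (1/2) = 177/2 ≈ 88.50000.

E[X] = 177/2 = 88.50000.


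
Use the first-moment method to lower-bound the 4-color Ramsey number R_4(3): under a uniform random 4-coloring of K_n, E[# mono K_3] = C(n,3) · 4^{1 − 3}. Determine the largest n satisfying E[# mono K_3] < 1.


We need C(n, 3) · 4^{1 − 3} < 1, i.e. C(n, 3) < 4^{3 − 1} = 16.
Check values of n near the boundary:
  n = 3: C(3, 3) = 1; 1 < 16? YES
  n = 4: C(4, 3) = 4; 4 < 16? YES
  n = 5: C(5, 3) = 10; 10 < 16? YES
  n = 6: C(6, 3) = 20; 20 < 16? NO
The largest n with C(n, 3) < 16 is n = 5 (where E[X] = 5/8 ≈ 0.625). Hence R_4(3) > 5, i.e. R_4(3) ≥ 6.

Largest n = 5; hence R_4(3) > 5.


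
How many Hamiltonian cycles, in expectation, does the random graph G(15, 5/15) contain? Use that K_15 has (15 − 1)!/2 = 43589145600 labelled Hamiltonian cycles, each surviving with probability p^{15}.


K_15 has (15 − 1)!/2 = 43589145600 labelled Hamiltonian cycles.
For each such Hamiltonian cycle H, let X_H = 1 if all 15 edges of H are present in G. Then P[X_H = 1] = p^{15} = (1/3)^{15} = 1/14348907.
By linearity of expectation: E[X] = Σ_H E[X_H] = 43589145600 · p^{15} = 43589145600 · 1/14348907 = 179379200/59049.
Numerically: E[X] ≈ 3037.8.

E[X] = 43589145600 · (1/3)^{15} = 179379200/59049 ≈ 3037.8.


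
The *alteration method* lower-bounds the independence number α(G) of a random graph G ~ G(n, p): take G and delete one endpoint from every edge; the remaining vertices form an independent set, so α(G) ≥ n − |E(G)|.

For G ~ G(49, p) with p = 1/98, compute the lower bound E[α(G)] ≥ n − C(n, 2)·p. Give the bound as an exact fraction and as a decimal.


E[|E(G)|] = C(49, 2)·p = 1176 · (1/98) = 12.
E[α(G)] ≥ n − E[|E(G)|] = 49 − 12 = 37.
Numerically: ≈ 37.00000.
(This is only a lower bound; the true E[α(G)] may be larger.)

E[α(G)] ≥ 37 ≈ 37.00000.


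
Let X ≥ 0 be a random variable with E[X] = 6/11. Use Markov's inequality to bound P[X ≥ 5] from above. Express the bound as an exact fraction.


μ = E[X] = 6/11, a = 5.
Markov: P[X ≥ 5] ≤ μ/a = (6/11)/5 = 6/55.
Numerically: ≈ 0.10909.
(Since a = 5 > μ = 0.54545, the bound 6/55 is < 1 and informative.)

P[X ≥ 5] ≤ 6/55 ≈ 0.10909.


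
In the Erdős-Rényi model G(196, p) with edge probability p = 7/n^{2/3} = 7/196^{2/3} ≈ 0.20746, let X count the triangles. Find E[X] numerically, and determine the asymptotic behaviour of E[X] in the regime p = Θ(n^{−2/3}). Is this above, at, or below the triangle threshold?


Number of potential triangles: C(196, 3) = 1235780.
Each occurs with probability p³ ≈ (0.20746)³ ≈ 8.9285714e-03.
By linearity: E[X] = C(196, 3)·p³ ≈ 1235780 · 8.9285714e-03 ≈ 11033.75000.
Since α = 2/3 < 1, p = c/n^{2/3} ≫ 1/n is above the triangle threshold p ~ 1/n. Asymptotically E[X] ~ (c³/6)·n^{3(1−α)} = (7³/6)·n^{1} → ∞; triangles are abundant w.h.p.

E[X] ≈ 11033.75000; in regime p = Θ(1/n^{2/3}) E[X] diverges (above the triangle threshold p ~ 1/n).
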